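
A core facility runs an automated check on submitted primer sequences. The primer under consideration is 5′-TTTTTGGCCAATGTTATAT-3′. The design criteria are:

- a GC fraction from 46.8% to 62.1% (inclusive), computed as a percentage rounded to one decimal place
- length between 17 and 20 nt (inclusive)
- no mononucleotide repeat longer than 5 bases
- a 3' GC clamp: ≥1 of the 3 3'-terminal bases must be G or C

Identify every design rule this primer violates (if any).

Fails: GC content, GC clamp.

Base counts: A=4, T=10, G=3, C=2 (length 19).
GC content: GC 5/19 = 26.3%, outside 46.8–62.1% ✗
length: length 19 ✓
homopolymer run: longest run = 5 ✓
GC clamp: 3' end TAT has 0 G/C, need ≥1 ✗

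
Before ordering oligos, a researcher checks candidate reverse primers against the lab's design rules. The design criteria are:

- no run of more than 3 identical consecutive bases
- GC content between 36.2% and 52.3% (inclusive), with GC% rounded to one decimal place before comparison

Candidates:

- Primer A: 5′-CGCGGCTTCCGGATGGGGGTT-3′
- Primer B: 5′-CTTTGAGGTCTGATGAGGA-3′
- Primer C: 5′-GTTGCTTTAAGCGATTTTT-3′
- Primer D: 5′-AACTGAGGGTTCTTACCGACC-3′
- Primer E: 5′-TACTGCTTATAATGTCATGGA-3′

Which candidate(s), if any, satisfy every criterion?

Primer B only.

Primer A (21 nt, A=1 T=5 G=10 C=5): longest run = 5, exceeds 3 ✗; GC 15/21 = 71.4%, outside 36.2–52.3% ✗ — fails.
Primer B (19 nt, A=4 T=6 G=7 C=2): longest run = 3 ✓; GC 9/19 = 47.4% ✓ — passes.
Primer C (19 nt, A=3 T=10 G=4 C=2): longest run = 5, exceeds 3 ✗; GC 6/19 = 31.6%, outside 36.2–52.3% ✗ — fails.
Primer D (21 nt, A=5 T=5 G=5 C=6): longest run = 3 ✓; GC 11/21 = 52.4%, outside 36.2–52.3% ✗ — fails.
Primer E (21 nt, A=6 T=8 G=4 C=3): longest run = 2 ✓; GC 7/21 = 33.3%, outside 36.2–52.3% ✗ — fails.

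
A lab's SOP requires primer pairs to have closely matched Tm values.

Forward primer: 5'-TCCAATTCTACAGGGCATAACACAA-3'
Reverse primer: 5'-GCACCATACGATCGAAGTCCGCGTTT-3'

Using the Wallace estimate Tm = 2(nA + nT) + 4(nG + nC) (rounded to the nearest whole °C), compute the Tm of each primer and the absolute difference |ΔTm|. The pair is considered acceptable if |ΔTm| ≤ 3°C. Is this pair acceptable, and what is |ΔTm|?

Forward: A=10 T=5 G=3 C=7 → Tm = 2·15 + 4·10 = 70°C.
Reverse: A=6 T=6 G=6 C=8 → Tm = 2·12 + 4·14 = 80°C.
|ΔTm| = |70 − 80| = 10°C, > 3°C.

|ΔTm| = 10°C; the pair is not acceptable.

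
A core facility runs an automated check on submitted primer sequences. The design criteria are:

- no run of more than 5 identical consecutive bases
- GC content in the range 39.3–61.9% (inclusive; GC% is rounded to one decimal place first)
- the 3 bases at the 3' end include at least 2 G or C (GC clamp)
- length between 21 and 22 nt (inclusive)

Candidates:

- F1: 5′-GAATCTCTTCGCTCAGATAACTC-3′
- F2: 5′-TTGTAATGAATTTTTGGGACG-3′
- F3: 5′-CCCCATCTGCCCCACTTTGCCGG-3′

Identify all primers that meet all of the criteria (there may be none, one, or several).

None of the candidates satisfy all criteria.

F1 (23 nt, A=6 T=7 G=3 C=7): longest run = 2 ✓; GC 10/23 = 43.5% ✓; 3' end CTC has 2 G/C ✓; length 23, outside 21–22 ✗ — fails.
F2 (21 nt, A=5 T=9 G=6 C=1): longest run = 5 ✓; GC 7/21 = 33.3%, outside 39.3–61.9% ✗; 3' end ACG has 2 G/C ✓; length 21 ✓ — fails.
F3 (23 nt, A=2 T=5 G=4 C=12): longest run = 4 ✓; GC 16/23 = 69.6%, outside 39.3–61.9% ✗; 3' end CGG has 3 G/C ✓; length 23, outside 21–22 ✗ — fails.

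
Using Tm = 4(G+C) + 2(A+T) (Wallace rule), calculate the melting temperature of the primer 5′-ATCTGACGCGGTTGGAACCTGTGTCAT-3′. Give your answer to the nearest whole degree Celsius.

82°C

Base counts: A=5, T=8, G=8, C=6 (length 27).
Tm = 2·(5+8) + 4·(8+6) = 2·13 + 4·14 = 26 + 56 = 82°C.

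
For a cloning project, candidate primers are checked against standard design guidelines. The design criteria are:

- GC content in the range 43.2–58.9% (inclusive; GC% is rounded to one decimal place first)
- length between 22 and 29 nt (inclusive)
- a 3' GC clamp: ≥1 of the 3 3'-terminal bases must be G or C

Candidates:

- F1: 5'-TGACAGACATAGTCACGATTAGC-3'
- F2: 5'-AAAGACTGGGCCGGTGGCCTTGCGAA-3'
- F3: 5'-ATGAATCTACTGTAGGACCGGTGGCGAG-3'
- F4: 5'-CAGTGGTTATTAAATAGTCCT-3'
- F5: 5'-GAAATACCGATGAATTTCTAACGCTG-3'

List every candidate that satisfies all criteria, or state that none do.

F1 (23 nt, A=8 T=5 G=5 C=5): GC 10/23 = 43.5% ✓; length 23 ✓; 3' end AGC has 2 G/C ✓ — passes.
F2 (26 nt, A=6 T=4 G=10 C=6): GC 16/26 = 61.5%, outside 43.2–58.9% ✗; length 26 ✓; 3' end GAA has 1 G/C ✓ — fails.
F3 (28 nt, A=7 T=6 G=10 C=5): GC 15/28 = 53.6% ✓; length 28 ✓; 3' end GAG has 2 G/C ✓ — passes.
F4 (21 nt, A=6 T=8 G=4 C=3): GC 7/21 = 33.3%, outside 43.2–58.9% ✗; length 21, outside 22–29 ✗; 3' end CCT has 2 G/C ✓ — fails.
F5 (26 nt, A=9 T=7 G=5 C=5): GC 10/26 = 38.5%, outside 43.2–58.9% ✗; length 26 ✓; 3' end CTG has 2 G/C ✓ — fails.

F1 and F3.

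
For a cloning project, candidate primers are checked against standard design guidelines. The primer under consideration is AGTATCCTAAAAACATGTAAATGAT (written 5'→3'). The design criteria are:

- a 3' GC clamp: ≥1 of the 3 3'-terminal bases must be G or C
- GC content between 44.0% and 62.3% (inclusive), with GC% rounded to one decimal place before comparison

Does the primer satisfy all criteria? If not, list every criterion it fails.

Base counts: A=12, T=7, G=3, C=3 (length 25).
GC clamp: 3' end GAT has 1 G/C ✓
GC content: GC 6/25 = 24.0%, outside 44.0–62.3% ✗

Fails: GC content.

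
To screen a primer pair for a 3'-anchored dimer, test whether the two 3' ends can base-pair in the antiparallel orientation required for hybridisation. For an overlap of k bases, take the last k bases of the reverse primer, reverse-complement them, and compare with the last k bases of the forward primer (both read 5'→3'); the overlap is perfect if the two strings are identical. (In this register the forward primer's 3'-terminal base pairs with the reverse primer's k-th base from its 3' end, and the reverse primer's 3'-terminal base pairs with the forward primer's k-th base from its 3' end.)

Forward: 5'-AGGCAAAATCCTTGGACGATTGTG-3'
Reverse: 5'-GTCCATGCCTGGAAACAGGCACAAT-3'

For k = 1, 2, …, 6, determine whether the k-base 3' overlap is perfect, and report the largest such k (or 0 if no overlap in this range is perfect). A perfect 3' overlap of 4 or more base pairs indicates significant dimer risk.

Last 6 bases (5'→3') — forward …ATTGTG, reverse …CACAAT.
Reverse complement of the reverse primer's last 6 bases: ATTGTG; its first k bases are the reverse complement of the reverse primer's last k bases, so a perfect k-base overlap needs the forward primer's last k bases to equal them.
Comparing (forward last k vs required): k=1: G vs A ✗; k=2: TG vs AT ✗; k=3: GTG vs ATT ✗; k=4: TGTG vs ATTG ✗; k=5: TTGTG vs ATTGT ✗; k=6: ATTGTG vs ATTGTG ✓.
Only k = 6 is perfect, so the longest perfect 3' overlap is 6.

Longest perfect overlap: 6 complementary base pairs; significant dimer risk (threshold 4).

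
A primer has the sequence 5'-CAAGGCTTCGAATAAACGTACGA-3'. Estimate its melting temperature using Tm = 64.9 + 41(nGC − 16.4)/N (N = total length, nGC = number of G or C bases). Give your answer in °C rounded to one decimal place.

Base counts: A=9, T=4, G=5, C=5; G+C = 10, N = 23.
Tm = 64.9 + 41·(10 − 16.4)/23 = 64.9 + -262.40/23 = 53.5°C.

53.5°C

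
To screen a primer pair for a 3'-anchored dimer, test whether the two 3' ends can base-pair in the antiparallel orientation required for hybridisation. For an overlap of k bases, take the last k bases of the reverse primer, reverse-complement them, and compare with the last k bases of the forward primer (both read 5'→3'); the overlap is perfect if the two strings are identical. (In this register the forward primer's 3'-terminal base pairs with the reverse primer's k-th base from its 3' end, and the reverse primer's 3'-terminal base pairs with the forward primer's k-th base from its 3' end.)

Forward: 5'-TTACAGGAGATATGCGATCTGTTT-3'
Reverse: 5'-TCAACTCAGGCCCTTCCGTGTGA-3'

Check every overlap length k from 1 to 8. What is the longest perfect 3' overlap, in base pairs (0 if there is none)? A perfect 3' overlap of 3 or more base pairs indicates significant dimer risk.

Longest perfect overlap: 1 complementary base pair; below the dimer-risk threshold (threshold 3).

Last 8 bases (5'→3') — forward …ATCTGTTT, reverse …CCGTGTGA.
Reverse complement of the reverse primer's last 8 bases: TCACACGG; its first k bases are the reverse complement of the reverse primer's last k bases, so a perfect k-base overlap needs the forward primer's last k bases to equal them.
Comparing (forward last k vs required): k=1: T vs T ✓; k=2: TT vs TC ✗; k=3: TTT vs TCA ✗; k=4: GTTT vs TCAC ✗; k=5: TGTTT vs TCACA ✗; k=6: CTGTTT vs TCACAC ✗; k=7: TCTGTTT vs TCACACG ✗; k=8: ATCTGTTT vs TCACACGG ✗.
Only k = 1 is perfect, so the longest perfect 3' overlap is 1.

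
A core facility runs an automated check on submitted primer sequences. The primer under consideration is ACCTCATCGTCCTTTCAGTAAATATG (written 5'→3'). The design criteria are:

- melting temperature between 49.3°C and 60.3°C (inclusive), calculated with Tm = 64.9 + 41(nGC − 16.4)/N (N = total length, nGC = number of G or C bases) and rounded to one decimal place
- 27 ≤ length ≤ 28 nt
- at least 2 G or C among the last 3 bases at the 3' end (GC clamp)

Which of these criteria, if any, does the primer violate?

Base counts: A=7, T=9, G=3, C=7 (length 26).
Tm: Tm = 64.9 + 41·(10 − 16.4)/26 = 54.8°C ✓
length: length 26, outside 27–28 ✗
GC clamp: 3' end ATG has 1 G/C, need ≥2 ✗

Fails: length, GC clamp.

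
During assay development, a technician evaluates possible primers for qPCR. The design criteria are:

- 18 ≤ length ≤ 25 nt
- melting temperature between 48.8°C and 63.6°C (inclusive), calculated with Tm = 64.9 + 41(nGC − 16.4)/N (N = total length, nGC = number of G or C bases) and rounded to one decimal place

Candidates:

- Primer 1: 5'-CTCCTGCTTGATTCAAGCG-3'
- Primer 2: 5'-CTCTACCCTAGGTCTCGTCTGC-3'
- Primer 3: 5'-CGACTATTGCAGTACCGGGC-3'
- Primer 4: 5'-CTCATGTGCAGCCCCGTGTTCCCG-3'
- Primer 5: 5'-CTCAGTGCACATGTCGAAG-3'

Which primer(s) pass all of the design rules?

Primer 1, Primer 2, Primer 3 and Primer 5.

Primer 1 (19 nt, A=3 T=6 G=4 C=6): length 19 ✓; Tm = 64.9 + 41·(10 − 16.4)/19 = 51.1°C ✓ — passes.
Primer 2 (22 nt, A=2 T=7 G=4 C=9): length 22 ✓; Tm = 64.9 + 41·(13 − 16.4)/22 = 58.6°C ✓ — passes.
Primer 3 (20 nt, A=4 T=4 G=6 C=6): length 20 ✓; Tm = 64.9 + 41·(12 − 16.4)/20 = 55.9°C ✓ — passes.
Primer 4 (24 nt, A=2 T=6 G=6 C=10): length 24 ✓; Tm = 64.9 + 41·(16 − 16.4)/24 = 64.2°C, outside 48.8–63.6°C ✗ — fails.
Primer 5 (19 nt, A=5 T=4 G=5 C=5): length 19 ✓; Tm = 64.9 + 41·(10 − 16.4)/19 = 51.1°C ✓ — passes.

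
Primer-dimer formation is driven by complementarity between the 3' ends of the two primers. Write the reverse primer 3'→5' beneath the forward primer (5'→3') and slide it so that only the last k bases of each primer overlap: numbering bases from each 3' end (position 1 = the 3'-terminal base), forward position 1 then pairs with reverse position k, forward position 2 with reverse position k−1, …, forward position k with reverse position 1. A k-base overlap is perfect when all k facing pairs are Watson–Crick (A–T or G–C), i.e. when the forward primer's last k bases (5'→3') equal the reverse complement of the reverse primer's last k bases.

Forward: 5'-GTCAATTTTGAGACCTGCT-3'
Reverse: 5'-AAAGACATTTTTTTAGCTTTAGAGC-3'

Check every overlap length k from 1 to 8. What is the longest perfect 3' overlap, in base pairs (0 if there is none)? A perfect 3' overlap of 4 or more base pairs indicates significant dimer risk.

Last 8 bases (5'→3') — forward …GACCTGCT, reverse …TTTAGAGC.
Reverse complement of the reverse primer's last 8 bases: GCTCTAAA; its first k bases are the reverse complement of the reverse primer's last k bases, so a perfect k-base overlap needs the forward primer's last k bases to equal them.
Comparing (forward last k vs required): k=1: T vs G ✗; k=2: CT vs GC ✗; k=3: GCT vs GCT ✓; k=4: TGCT vs GCTC ✗; k=5: CTGCT vs GCTCT ✗; k=6: CCTGCT vs GCTCTA ✗; k=7: ACCTGCT vs GCTCTAA ✗; k=8: GACCTGCT vs GCTCTAAA ✗.
Only k = 3 is perfect, so the longest perfect 3' overlap is 3.

Longest perfect overlap: 3 complementary base pairs; below the dimer-risk threshold (threshold 4).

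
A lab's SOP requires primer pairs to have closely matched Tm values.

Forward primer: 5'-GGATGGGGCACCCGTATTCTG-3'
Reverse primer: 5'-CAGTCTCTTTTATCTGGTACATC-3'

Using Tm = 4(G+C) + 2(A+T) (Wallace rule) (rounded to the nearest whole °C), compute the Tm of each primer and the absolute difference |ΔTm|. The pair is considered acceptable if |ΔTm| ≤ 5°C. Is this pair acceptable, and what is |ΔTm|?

|ΔTm| = 4°C; the pair is acceptable.

Forward: A=3 T=5 G=8 C=5 → Tm = 2·8 + 4·13 = 68°C.
Reverse: A=4 T=10 G=3 C=6 → Tm = 2·14 + 4·9 = 64°C.
|ΔTm| = |68 − 64| = 4°C, ≤ 5°C.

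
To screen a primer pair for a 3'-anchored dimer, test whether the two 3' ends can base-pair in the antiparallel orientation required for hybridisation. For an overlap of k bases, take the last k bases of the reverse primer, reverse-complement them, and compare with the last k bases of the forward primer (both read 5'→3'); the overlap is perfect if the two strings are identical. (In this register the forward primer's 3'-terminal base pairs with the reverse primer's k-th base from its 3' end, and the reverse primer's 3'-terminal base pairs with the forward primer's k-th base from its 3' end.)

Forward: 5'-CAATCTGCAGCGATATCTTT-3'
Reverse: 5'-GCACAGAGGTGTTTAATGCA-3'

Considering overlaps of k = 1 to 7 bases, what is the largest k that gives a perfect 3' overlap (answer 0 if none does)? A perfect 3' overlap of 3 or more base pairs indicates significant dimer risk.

Last 7 bases (5'→3') — forward …TATCTTT, reverse …TAATGCA.
Reverse complement of the reverse primer's last 7 bases: TGCATTA; its first k bases are the reverse complement of the reverse primer's last k bases, so a perfect k-base overlap needs the forward primer's last k bases to equal them.
Comparing (forward last k vs required): k=1: T vs T ✓; k=2: TT vs TG ✗; k=3: TTT vs TGC ✗; k=4: CTTT vs TGCA ✗; k=5: TCTTT vs TGCAT ✗; k=6: ATCTTT vs TGCATT ✗; k=7: TATCTTT vs TGCATTA ✗.
Only k = 1 is perfect, so the longest perfect 3' overlap is 1.

Longest perfect overlap: 1 complementary base pair; below the dimer-risk threshold (threshold 3).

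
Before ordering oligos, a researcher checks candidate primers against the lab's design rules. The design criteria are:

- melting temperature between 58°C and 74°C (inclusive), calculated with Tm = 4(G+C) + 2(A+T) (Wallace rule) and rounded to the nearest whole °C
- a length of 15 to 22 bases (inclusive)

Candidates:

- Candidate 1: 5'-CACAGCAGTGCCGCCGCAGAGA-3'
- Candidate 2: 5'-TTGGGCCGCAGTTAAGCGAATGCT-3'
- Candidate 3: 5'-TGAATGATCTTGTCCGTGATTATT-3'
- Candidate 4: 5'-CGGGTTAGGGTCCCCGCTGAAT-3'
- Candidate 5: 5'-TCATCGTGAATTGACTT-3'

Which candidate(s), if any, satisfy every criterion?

Candidate 1 and Candidate 4.

Candidate 1 (22 nt, A=6 T=1 G=7 C=8): Tm = 2·7 + 4·15 = 74°C ✓; length 22 ✓ — passes.
Candidate 2 (24 nt, A=5 T=6 G=8 C=5): Tm = 2·11 + 4·13 = 74°C ✓; length 24, outside 15–22 ✗ — fails.
Candidate 3 (24 nt, A=5 T=11 G=5 C=3): Tm = 2·16 + 4·8 = 64°C ✓; length 24, outside 15–22 ✗ — fails.
Candidate 4 (22 nt, A=3 T=5 G=8 C=6): Tm = 2·8 + 4·14 = 72°C ✓; length 22 ✓ — passes.
Candidate 5 (17 nt, A=4 T=7 G=3 C=3): Tm = 2·11 + 4·6 = 46°C, outside 58–74°C ✗; length 17 ✓ — fails.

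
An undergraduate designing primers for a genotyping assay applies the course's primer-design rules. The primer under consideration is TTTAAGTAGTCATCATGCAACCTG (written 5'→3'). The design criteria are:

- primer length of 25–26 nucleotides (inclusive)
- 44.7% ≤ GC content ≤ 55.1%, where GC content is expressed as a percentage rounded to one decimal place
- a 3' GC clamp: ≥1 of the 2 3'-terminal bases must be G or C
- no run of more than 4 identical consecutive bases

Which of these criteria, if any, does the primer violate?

Fails: length, GC content.

Base counts: A=7, T=8, G=4, C=5 (length 24).
length: length 24, outside 25–26 ✗
GC content: GC 9/24 = 37.5%, outside 44.7–55.1% ✗
GC clamp: 3' end TG has 1 G/C ✓
homopolymer run: longest run = 3 ✓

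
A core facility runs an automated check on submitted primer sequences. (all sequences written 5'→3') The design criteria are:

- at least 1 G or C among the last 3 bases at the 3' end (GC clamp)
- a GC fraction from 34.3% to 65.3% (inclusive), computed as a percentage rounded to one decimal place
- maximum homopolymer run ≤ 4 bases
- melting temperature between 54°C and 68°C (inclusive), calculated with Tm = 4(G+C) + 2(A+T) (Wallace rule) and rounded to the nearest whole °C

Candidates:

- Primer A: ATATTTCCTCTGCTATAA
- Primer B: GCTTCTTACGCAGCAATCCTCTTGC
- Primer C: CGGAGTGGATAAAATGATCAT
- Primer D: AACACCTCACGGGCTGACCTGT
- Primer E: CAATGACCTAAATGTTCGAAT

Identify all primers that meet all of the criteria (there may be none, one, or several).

Primer C only.

Primer A (18 nt, A=5 T=8 G=1 C=4): 3' end TAA has 0 G/C, need ≥1 ✗; GC 5/18 = 27.8%, outside 34.3–65.3% ✗; longest run = 3 ✓; Tm = 2·13 + 4·5 = 46°C, outside 54–68°C ✗ — fails.
Primer B (25 nt, A=4 T=8 G=4 C=9): 3' end TGC has 2 G/C ✓; GC 13/25 = 52.0% ✓; longest run = 2 ✓; Tm = 2·12 + 4·13 = 76°C, outside 54–68°C ✗ — fails.
Primer C (21 nt, A=8 T=5 G=6 C=2): 3' end CAT has 1 G/C ✓; GC 8/21 = 38.1% ✓; longest run = 4 ✓; Tm = 2·13 + 4·8 = 58°C ✓ — passes.
Primer D (22 nt, A=5 T=4 G=5 C=8): 3' end TGT has 1 G/C ✓; GC 13/22 = 59.1% ✓; longest run = 3 ✓; Tm = 2·9 + 4·13 = 70°C, outside 54–68°C ✗ — fails.
Primer E (21 nt, A=8 T=6 G=3 C=4): 3' end AAT has 0 G/C, need ≥1 ✗; GC 7/21 = 33.3%, outside 34.3–65.3% ✗; longest run = 3 ✓; Tm = 2·14 + 4·7 = 56°C ✓ — fails.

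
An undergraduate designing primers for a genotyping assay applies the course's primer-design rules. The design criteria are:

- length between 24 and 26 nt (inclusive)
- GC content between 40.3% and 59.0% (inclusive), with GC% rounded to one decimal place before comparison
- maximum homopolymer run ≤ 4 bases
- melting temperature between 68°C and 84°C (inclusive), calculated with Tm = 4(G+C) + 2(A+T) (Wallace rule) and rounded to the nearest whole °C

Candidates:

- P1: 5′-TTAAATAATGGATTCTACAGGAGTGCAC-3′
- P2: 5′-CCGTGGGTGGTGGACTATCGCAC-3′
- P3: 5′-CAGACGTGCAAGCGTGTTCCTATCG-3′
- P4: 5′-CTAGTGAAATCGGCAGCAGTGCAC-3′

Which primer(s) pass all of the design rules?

P3 and P4.

P1 (28 nt, A=10 T=8 G=6 C=4): length 28, outside 24–26 ✗; GC 10/28 = 35.7%, outside 40.3–59.0% ✗; longest run = 3 ✓; Tm = 2·18 + 4·10 = 76°C ✓ — fails.
P2 (23 nt, A=3 T=5 G=9 C=6): length 23, outside 24–26 ✗; GC 15/23 = 65.2%, outside 40.3–59.0% ✗; longest run = 3 ✓; Tm = 2·8 + 4·15 = 76°C ✓ — fails.
P3 (25 nt, A=5 T=6 G=7 C=7): length 25 ✓; GC 14/25 = 56.0% ✓; longest run = 2 ✓; Tm = 2·11 + 4·14 = 78°C ✓ — passes.
P4 (24 nt, A=7 T=4 G=7 C=6): length 24 ✓; GC 13/24 = 54.2% ✓; longest run = 3 ✓; Tm = 2·11 + 4·13 = 74°C ✓ — passes.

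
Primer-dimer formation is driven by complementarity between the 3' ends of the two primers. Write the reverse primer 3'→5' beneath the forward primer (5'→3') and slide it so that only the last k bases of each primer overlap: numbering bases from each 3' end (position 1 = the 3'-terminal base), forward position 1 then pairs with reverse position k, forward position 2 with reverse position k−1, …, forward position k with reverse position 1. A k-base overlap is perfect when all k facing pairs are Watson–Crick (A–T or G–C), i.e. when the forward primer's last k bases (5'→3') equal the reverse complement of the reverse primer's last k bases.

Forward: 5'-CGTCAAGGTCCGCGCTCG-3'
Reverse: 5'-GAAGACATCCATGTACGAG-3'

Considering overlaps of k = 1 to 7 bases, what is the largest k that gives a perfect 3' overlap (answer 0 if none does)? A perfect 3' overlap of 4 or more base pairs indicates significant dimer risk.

Longest perfect overlap: 4 complementary base pairs; significant dimer risk (threshold 4).

Last 7 bases (5'→3') — forward …GCGCTCG, reverse …GTACGAG.
Reverse complement of the reverse primer's last 7 bases: CTCGTAC; its first k bases are the reverse complement of the reverse primer's last k bases, so a perfect k-base overlap needs the forward primer's last k bases to equal them.
Comparing (forward last k vs required): k=1: G vs C ✗; k=2: CG vs CT ✗; k=3: TCG vs CTC ✗; k=4: CTCG vs CTCG ✓; k=5: GCTCG vs CTCGT ✗; k=6: CGCTCG vs CTCGTA ✗; k=7: GCGCTCG vs CTCGTAC ✗.
Only k = 4 is perfect, so the longest perfect 3' overlap is 4.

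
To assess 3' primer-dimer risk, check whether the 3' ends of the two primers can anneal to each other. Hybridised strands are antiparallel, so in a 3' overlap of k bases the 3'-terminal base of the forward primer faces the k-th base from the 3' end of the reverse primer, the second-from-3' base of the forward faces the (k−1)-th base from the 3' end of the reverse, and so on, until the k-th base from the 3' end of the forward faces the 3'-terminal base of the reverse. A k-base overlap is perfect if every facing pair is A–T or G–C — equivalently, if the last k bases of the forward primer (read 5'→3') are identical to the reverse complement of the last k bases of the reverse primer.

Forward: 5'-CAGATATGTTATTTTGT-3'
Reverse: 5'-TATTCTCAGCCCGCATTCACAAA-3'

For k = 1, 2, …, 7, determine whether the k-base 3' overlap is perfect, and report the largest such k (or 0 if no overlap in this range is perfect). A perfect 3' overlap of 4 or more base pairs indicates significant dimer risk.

Longest perfect overlap: 5 complementary base pairs; significant dimer risk (threshold 4).

Last 7 bases (5'→3') — forward …ATTTTGT, reverse …TCACAAA.
Reverse complement of the reverse primer's last 7 bases: TTTGTGA; its first k bases are the reverse complement of the reverse primer's last k bases, so a perfect k-base overlap needs the forward primer's last k bases to equal them.
Comparing (forward last k vs required): k=1: T vs T ✓; k=2: GT vs TT ✗; k=3: TGT vs TTT ✗; k=4: TTGT vs TTTG ✗; k=5: TTTGT vs TTTGT ✓; k=6: TTTTGT vs TTTGTG ✗; k=7: ATTTTGT vs TTTGTGA ✗.
Perfect overlaps at k = 1, 5; the largest is 5.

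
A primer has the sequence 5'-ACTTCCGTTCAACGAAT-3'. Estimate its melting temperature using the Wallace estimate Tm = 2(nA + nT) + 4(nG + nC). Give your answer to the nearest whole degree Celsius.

Base counts: A=5, T=5, G=2, C=5 (length 17).
Tm = 2·(5+5) + 4·(2+5) = 2·10 + 4·7 = 20 + 28 = 48°C.

48°C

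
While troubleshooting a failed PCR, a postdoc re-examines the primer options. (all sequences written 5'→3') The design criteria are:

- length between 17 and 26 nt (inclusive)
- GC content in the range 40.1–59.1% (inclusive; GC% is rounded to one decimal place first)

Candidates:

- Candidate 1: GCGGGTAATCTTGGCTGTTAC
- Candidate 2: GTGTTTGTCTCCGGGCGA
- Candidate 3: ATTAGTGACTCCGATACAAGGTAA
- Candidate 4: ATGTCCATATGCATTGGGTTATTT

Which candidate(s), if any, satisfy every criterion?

Candidate 1 (21 nt, A=3 T=7 G=7 C=4): length 21 ✓; GC 11/21 = 52.4% ✓ — passes.
Candidate 2 (18 nt, A=1 T=6 G=7 C=4): length 18 ✓; GC 11/18 = 61.1%, outside 40.1–59.1% ✗ — fails.
Candidate 3 (24 nt, A=9 T=6 G=5 C=4): length 24 ✓; GC 9/24 = 37.5%, outside 40.1–59.1% ✗ — fails.
Candidate 4 (24 nt, A=5 T=11 G=5 C=3): length 24 ✓; GC 8/24 = 33.3%, outside 40.1–59.1% ✗ — fails.

Candidate 1 only.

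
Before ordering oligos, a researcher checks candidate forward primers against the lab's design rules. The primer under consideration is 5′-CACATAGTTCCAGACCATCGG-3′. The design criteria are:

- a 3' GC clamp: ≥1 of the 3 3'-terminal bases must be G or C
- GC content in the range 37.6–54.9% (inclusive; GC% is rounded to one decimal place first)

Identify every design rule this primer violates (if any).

Base counts: A=6, T=4, G=4, C=7 (length 21).
GC clamp: 3' end CGG has 3 G/C ✓
GC content: GC 11/21 = 52.4% ✓

Meets all criteria.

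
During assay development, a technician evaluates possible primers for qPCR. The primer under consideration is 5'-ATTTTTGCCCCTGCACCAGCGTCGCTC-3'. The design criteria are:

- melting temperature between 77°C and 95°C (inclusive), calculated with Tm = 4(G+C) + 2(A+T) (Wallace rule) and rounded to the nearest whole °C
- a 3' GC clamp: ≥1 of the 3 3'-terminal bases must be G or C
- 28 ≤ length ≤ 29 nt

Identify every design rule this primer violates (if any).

Base counts: A=3, T=8, G=5, C=11 (length 27).
Tm: Tm = 2·11 + 4·16 = 86°C ✓
GC clamp: 3' end CTC has 2 G/C ✓
length: length 27, outside 28–29 ✗

Fails: length.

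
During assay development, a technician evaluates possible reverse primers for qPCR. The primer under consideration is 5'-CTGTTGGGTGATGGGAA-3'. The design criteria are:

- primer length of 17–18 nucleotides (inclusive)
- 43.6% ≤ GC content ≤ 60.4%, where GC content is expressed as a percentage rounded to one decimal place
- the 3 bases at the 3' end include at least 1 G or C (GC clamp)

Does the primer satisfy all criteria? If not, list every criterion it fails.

Meets all criteria.

Base counts: A=3, T=5, G=8, C=1 (length 17).
length: length 17 ✓
GC content: GC 9/17 = 52.9% ✓
GC clamp: 3' end GAA has 1 G/C ✓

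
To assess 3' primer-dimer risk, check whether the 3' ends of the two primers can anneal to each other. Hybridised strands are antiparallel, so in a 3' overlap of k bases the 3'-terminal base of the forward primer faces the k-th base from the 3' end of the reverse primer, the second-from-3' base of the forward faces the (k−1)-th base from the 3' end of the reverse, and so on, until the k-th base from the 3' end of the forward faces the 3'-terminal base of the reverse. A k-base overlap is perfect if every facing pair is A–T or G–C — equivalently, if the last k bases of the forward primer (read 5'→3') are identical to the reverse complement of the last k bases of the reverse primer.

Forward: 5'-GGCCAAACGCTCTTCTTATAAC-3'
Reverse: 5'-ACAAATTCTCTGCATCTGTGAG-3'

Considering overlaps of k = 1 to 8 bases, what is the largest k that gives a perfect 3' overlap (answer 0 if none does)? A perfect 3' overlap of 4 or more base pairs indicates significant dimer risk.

Last 8 bases (5'→3') — forward …CTTATAAC, reverse …TCTGTGAG.
Reverse complement of the reverse primer's last 8 bases: CTCACAGA; its first k bases are the reverse complement of the reverse primer's last k bases, so a perfect k-base overlap needs the forward primer's last k bases to equal them.
Comparing (forward last k vs required): k=1: C vs C ✓; k=2: AC vs CT ✗; k=3: AAC vs CTC ✗; k=4: TAAC vs CTCA ✗; k=5: ATAAC vs CTCAC ✗; k=6: TATAAC vs CTCACA ✗; k=7: TTATAAC vs CTCACAG ✗; k=8: CTTATAAC vs CTCACAGA ✗.
Only k = 1 is perfect, so the longest perfect 3' overlap is 1.

Longest perfect overlap: 1 complementary base pair; below the dimer-risk threshold (threshold 4).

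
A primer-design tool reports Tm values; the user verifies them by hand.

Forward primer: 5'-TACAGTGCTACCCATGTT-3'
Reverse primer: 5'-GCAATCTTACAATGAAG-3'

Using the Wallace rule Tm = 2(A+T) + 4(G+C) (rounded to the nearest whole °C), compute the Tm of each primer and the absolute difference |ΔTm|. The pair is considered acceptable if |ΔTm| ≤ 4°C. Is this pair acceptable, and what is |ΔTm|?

Forward: A=4 T=6 G=3 C=5 → Tm = 2·10 + 4·8 = 52°C.
Reverse: A=7 T=4 G=3 C=3 → Tm = 2·11 + 4·6 = 46°C.
|ΔTm| = |52 − 46| = 6°C, > 4°C.

|ΔTm| = 6°C; the pair is not acceptable.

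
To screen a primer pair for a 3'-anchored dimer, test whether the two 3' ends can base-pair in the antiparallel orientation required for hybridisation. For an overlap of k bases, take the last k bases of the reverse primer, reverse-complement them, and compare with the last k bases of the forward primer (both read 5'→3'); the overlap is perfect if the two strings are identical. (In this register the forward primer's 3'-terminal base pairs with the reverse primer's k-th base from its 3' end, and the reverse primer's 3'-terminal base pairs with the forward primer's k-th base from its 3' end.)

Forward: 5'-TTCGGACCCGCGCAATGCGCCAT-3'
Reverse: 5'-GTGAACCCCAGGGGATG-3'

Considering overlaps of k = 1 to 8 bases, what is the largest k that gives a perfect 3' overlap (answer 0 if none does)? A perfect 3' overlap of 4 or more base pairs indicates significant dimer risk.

Longest perfect overlap: 3 complementary base pairs; below the dimer-risk threshold (threshold 4).

Last 8 bases (5'→3') — forward …TGCGCCAT, reverse …AGGGGATG.
Reverse complement of the reverse primer's last 8 bases: CATCCCCT; its first k bases are the reverse complement of the reverse primer's last k bases, so a perfect k-base overlap needs the forward primer's last k bases to equal them.
Comparing (forward last k vs required): k=1: T vs C ✗; k=2: AT vs CA ✗; k=3: CAT vs CAT ✓; k=4: CCAT vs CATC ✗; k=5: GCCAT vs CATCC ✗; k=6: CGCCAT vs CATCCC ✗; k=7: GCGCCAT vs CATCCCC ✗; k=8: TGCGCCAT vs CATCCCCT ✗.
Only k = 3 is perfect, so the longest perfect 3' overlap is 3.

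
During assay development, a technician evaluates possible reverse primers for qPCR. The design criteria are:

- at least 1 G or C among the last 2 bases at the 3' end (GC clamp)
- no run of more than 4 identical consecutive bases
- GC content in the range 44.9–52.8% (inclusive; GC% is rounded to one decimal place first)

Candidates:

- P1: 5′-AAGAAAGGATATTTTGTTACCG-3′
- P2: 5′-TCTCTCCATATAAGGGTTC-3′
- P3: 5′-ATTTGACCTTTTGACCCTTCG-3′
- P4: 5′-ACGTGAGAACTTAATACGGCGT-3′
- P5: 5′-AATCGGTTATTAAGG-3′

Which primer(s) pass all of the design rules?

P1 (22 nt, A=8 T=7 G=5 C=2): 3' end CG has 2 G/C ✓; longest run = 4 ✓; GC 7/22 = 31.8%, outside 44.9–52.8% ✗ — fails.
P2 (19 nt, A=4 T=7 G=3 C=5): 3' end TC has 1 G/C ✓; longest run = 3 ✓; GC 8/19 = 42.1%, outside 44.9–52.8% ✗ — fails.
P3 (21 nt, A=3 T=9 G=3 C=6): 3' end CG has 2 G/C ✓; longest run = 4 ✓; GC 9/21 = 42.9%, outside 44.9–52.8% ✗ — fails.
P4 (22 nt, A=7 T=5 G=6 C=4): 3' end GT has 1 G/C ✓; longest run = 2 ✓; GC 10/22 = 45.5% ✓ — passes.
P5 (15 nt, A=5 T=5 G=4 C=1): 3' end GG has 2 G/C ✓; longest run = 2 ✓; GC 5/15 = 33.3%, outside 44.9–52.8% ✗ — fails.

P4 only.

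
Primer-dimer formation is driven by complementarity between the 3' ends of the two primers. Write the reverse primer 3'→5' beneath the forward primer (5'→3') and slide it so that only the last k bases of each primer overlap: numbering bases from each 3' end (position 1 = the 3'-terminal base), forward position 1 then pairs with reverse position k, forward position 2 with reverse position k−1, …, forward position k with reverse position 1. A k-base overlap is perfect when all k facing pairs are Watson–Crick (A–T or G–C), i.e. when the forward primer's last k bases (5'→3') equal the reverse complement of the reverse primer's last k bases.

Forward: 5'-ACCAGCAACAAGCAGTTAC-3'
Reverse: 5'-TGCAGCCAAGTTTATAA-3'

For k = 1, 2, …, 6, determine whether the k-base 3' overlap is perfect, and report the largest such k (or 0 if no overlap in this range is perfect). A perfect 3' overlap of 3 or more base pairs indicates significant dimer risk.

Longest perfect overlap: 0 complementary base pairs; below the dimer-risk threshold (threshold 3).

Last 6 bases (5'→3') — forward …AGTTAC, reverse …TTATAA.
Reverse complement of the reverse primer's last 6 bases: TTATAA; its first k bases are the reverse complement of the reverse primer's last k bases, so a perfect k-base overlap needs the forward primer's last k bases to equal them.
Comparing (forward last k vs required): k=1: C vs T ✗; k=2: AC vs TT ✗; k=3: TAC vs TTA ✗; k=4: TTAC vs TTAT ✗; k=5: GTTAC vs TTATA ✗; k=6: AGTTAC vs TTATAA ✗.
No overlap length from 1 to 6 is perfect, so the longest perfect 3' overlap is 0.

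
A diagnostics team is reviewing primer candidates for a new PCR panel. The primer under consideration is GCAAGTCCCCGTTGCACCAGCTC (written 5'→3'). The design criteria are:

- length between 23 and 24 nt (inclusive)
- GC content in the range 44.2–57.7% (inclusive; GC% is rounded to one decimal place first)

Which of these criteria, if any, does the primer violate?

Fails: GC content.

Base counts: A=4, T=4, G=5, C=10 (length 23).
length: length 23 ✓
GC content: GC 15/23 = 65.2%, outside 44.2–57.7% ✗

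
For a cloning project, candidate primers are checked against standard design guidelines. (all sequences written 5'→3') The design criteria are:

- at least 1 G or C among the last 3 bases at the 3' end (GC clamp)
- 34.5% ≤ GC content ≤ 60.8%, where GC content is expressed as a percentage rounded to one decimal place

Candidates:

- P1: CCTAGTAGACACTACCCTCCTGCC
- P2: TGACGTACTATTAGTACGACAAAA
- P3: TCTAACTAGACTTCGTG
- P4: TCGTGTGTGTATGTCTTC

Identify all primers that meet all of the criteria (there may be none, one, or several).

P1 (24 nt, A=5 T=5 G=3 C=11): 3' end GCC has 3 G/C ✓; GC 14/24 = 58.3% ✓ — passes.
P2 (24 nt, A=10 T=6 G=4 C=4): 3' end AAA has 0 G/C, need ≥1 ✗; GC 8/24 = 33.3%, outside 34.5–60.8% ✗ — fails.
P3 (17 nt, A=4 T=6 G=3 C=4): 3' end GTG has 2 G/C ✓; GC 7/17 = 41.2% ✓ — passes.
P4 (18 nt, A=1 T=9 G=5 C=3): 3' end TTC has 1 G/C ✓; GC 8/18 = 44.4% ✓ — passes.

P1, P3 and P4.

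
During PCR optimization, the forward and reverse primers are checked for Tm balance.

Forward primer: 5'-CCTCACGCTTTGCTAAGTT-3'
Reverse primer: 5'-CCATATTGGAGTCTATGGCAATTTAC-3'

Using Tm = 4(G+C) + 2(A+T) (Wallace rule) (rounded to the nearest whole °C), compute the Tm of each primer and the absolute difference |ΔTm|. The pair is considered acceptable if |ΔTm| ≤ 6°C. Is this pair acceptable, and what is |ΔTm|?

Forward: A=3 T=7 G=3 C=6 → Tm = 2·10 + 4·9 = 56°C.
Reverse: A=7 T=9 G=5 C=5 → Tm = 2·16 + 4·10 = 72°C.
|ΔTm| = |56 − 72| = 16°C, > 6°C.

|ΔTm| = 16°C; the pair is not acceptable.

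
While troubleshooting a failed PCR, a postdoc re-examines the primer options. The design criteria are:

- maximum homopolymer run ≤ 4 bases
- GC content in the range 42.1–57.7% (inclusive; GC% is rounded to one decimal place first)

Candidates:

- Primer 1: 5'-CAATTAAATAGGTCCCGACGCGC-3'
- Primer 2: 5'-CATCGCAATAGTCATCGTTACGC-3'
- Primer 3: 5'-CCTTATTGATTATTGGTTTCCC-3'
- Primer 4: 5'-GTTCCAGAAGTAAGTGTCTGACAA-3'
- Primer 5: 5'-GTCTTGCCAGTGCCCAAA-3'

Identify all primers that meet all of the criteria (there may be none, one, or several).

Primer 1 (23 nt, A=7 T=4 G=5 C=7): longest run = 3 ✓; GC 12/23 = 52.2% ✓ — passes.
Primer 2 (23 nt, A=6 T=6 G=4 C=7): longest run = 2 ✓; GC 11/23 = 47.8% ✓ — passes.
Primer 3 (22 nt, A=3 T=11 G=3 C=5): longest run = 3 ✓; GC 8/22 = 36.4%, outside 42.1–57.7% ✗ — fails.
Primer 4 (24 nt, A=8 T=6 G=6 C=4): longest run = 2 ✓; GC 10/24 = 41.7%, outside 42.1–57.7% ✗ — fails.
Primer 5 (18 nt, A=4 T=4 G=4 C=6): longest run = 3 ✓; GC 10/18 = 55.6% ✓ — passes.

Primer 1, Primer 2 and Primer 5.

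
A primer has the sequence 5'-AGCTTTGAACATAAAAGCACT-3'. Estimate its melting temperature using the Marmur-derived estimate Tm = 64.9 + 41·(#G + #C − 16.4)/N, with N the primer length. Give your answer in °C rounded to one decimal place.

46.5°C

Base counts: A=9, T=5, G=3, C=4; G+C = 7, N = 21.
Tm = 64.9 + 41·(7 − 16.4)/21 = 64.9 + -385.40/21 = 46.5°C.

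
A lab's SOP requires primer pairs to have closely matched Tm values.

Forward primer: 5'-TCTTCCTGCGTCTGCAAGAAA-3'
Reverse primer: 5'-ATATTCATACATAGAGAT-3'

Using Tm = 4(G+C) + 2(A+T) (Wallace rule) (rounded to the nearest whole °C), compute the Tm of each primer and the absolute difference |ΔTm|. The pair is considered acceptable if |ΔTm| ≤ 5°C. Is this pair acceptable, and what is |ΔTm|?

|ΔTm| = 18°C; the pair is not acceptable.

Forward: A=5 T=6 G=4 C=6 → Tm = 2·11 + 4·10 = 62°C.
Reverse: A=8 T=6 G=2 C=2 → Tm = 2·14 + 4·4 = 44°C.
|ΔTm| = |62 − 44| = 18°C, > 5°C.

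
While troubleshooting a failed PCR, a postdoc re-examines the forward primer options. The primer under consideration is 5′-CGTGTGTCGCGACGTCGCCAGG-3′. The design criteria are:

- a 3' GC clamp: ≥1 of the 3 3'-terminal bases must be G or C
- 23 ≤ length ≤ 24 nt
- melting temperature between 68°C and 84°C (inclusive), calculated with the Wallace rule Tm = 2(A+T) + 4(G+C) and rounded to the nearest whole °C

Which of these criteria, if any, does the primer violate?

Fails: length.

Base counts: A=2, T=4, G=9, C=7 (length 22).
GC clamp: 3' end AGG has 2 G/C ✓
length: length 22, outside 23–24 ✗
Tm: Tm = 2·6 + 4·16 = 76°C ✓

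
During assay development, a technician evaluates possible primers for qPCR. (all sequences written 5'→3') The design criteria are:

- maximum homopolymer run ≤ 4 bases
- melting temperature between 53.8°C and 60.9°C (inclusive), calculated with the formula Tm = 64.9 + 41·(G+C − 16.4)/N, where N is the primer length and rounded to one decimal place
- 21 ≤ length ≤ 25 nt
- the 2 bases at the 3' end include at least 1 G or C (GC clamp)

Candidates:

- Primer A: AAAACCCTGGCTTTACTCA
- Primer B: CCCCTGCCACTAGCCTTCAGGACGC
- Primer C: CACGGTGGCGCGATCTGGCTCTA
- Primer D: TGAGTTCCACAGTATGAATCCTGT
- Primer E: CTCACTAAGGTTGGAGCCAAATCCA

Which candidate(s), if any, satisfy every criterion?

Primer D and Primer E.

Primer A (19 nt, A=6 T=5 G=2 C=6): longest run = 4 ✓; Tm = 64.9 + 41·(8 − 16.4)/19 = 46.8°C, outside 53.8–60.9°C ✗; length 19, outside 21–25 ✗; 3' end CA has 1 G/C ✓ — fails.
Primer B (25 nt, A=4 T=4 G=5 C=12): longest run = 4 ✓; Tm = 64.9 + 41·(17 − 16.4)/25 = 65.9°C, outside 53.8–60.9°C ✗; length 25 ✓; 3' end GC has 2 G/C ✓ — fails.
Primer C (23 nt, A=3 T=5 G=8 C=7): longest run = 2 ✓; Tm = 64.9 + 41·(15 − 16.4)/23 = 62.4°C, outside 53.8–60.9°C ✗; length 23 ✓; 3' end TA has 0 G/C, need ≥1 ✗ — fails.
Primer D (24 nt, A=6 T=8 G=5 C=5): longest run = 2 ✓; Tm = 64.9 + 41·(10 − 16.4)/24 = 54.0°C ✓; length 24 ✓; 3' end GT has 1 G/C ✓ — passes.
Primer E (25 nt, A=8 T=5 G=5 C=7): longest run = 3 ✓; Tm = 64.9 + 41·(12 − 16.4)/25 = 57.7°C ✓; length 25 ✓; 3' end CA has 1 G/C ✓ — passes.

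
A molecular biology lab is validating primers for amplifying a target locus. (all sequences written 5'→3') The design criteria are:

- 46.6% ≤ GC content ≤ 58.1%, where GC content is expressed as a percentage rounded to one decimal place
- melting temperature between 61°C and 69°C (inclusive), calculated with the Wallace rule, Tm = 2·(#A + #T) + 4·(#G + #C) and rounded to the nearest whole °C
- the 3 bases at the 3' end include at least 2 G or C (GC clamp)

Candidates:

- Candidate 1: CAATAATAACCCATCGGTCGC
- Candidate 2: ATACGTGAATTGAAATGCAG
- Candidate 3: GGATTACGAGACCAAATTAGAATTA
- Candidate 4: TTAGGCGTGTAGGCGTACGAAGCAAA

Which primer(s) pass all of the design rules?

Candidate 1 (21 nt, A=7 T=4 G=3 C=7): GC 10/21 = 47.6% ✓; Tm = 2·11 + 4·10 = 62°C ✓; 3' end CGC has 3 G/C ✓ — passes.
Candidate 2 (20 nt, A=8 T=5 G=5 C=2): GC 7/20 = 35.0%, outside 46.6–58.1% ✗; Tm = 2·13 + 4·7 = 54°C, outside 61–69°C ✗; 3' end CAG has 2 G/C ✓ — fails.
Candidate 3 (25 nt, A=11 T=6 G=5 C=3): GC 8/25 = 32.0%, outside 46.6–58.1% ✗; Tm = 2·17 + 4·8 = 66°C ✓; 3' end TTA has 0 G/C, need ≥2 ✗ — fails.
Candidate 4 (26 nt, A=8 T=5 G=9 C=4): GC 13/26 = 50.0% ✓; Tm = 2·13 + 4·13 = 78°C, outside 61–69°C ✗; 3' end AAA has 0 G/C, need ≥2 ✗ — fails.

Candidate 1 only.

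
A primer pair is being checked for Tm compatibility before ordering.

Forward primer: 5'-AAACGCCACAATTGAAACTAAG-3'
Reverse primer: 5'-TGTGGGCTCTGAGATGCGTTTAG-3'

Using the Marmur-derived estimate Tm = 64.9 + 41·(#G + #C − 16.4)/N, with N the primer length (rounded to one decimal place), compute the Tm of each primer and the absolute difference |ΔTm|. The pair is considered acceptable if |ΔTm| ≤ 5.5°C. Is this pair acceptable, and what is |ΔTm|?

|ΔTm| = 7.9°C; the pair is not acceptable.

Forward: G+C = 8, N = 22 → Tm = 64.9 + 41·(8 − 16.4)/22 = 49.2°C.
Reverse: G+C = 12, N = 23 → Tm = 64.9 + 41·(12 − 16.4)/23 = 57.1°C.
|ΔTm| = |49.2 − 57.1| = 7.9°C, > 5.5°C.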